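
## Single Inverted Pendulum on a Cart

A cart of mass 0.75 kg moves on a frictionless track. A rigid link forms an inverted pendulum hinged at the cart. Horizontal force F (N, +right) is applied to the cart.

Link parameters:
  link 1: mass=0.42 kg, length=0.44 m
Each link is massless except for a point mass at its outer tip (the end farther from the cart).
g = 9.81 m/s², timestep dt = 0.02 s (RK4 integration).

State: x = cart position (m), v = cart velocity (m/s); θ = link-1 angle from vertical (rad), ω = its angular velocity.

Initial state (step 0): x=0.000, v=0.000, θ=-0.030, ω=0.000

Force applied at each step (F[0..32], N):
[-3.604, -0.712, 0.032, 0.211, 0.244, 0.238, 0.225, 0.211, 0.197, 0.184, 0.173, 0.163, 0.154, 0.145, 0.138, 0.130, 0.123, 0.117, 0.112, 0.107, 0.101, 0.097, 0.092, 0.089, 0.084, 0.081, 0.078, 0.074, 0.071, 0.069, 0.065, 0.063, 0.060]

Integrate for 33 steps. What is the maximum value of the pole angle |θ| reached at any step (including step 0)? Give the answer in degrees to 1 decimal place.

Answer: 1.7°

Derivation:
apply F[0]=-3.604 → step 1: x=-0.001, v=-0.093, θ=-0.028, ω=0.198
apply F[1]=-0.712 → step 2: x=-0.003, v=-0.109, θ=-0.024, ω=0.223
apply F[2]=+0.032 → step 3: x=-0.005, v=-0.106, θ=-0.020, ω=0.206
apply F[3]=+0.211 → step 4: x=-0.007, v=-0.098, θ=-0.016, ω=0.181
apply F[4]=+0.244 → step 5: x=-0.009, v=-0.090, θ=-0.012, ω=0.156
apply F[5]=+0.238 → step 6: x=-0.011, v=-0.083, θ=-0.009, ω=0.135
apply F[6]=+0.225 → step 7: x=-0.012, v=-0.076, θ=-0.007, ω=0.115
apply F[7]=+0.211 → step 8: x=-0.014, v=-0.069, θ=-0.005, ω=0.098
apply F[8]=+0.197 → step 9: x=-0.015, v=-0.064, θ=-0.003, ω=0.084
apply F[9]=+0.184 → step 10: x=-0.016, v=-0.059, θ=-0.001, ω=0.071
apply F[10]=+0.173 → step 11: x=-0.017, v=-0.054, θ=-0.000, ω=0.060
apply F[11]=+0.163 → step 12: x=-0.018, v=-0.050, θ=0.001, ω=0.051
apply F[12]=+0.154 → step 13: x=-0.019, v=-0.046, θ=0.002, ω=0.042
apply F[13]=+0.145 → step 14: x=-0.020, v=-0.042, θ=0.003, ω=0.035
apply F[14]=+0.138 → step 15: x=-0.021, v=-0.039, θ=0.003, ω=0.029
apply F[15]=+0.130 → step 16: x=-0.022, v=-0.036, θ=0.004, ω=0.024
apply F[16]=+0.123 → step 17: x=-0.023, v=-0.033, θ=0.004, ω=0.019
apply F[17]=+0.117 → step 18: x=-0.023, v=-0.030, θ=0.005, ω=0.015
apply F[18]=+0.112 → step 19: x=-0.024, v=-0.028, θ=0.005, ω=0.012
apply F[19]=+0.107 → step 20: x=-0.024, v=-0.025, θ=0.005, ω=0.009
apply F[20]=+0.101 → step 21: x=-0.025, v=-0.023, θ=0.005, ω=0.006
apply F[21]=+0.097 → step 22: x=-0.025, v=-0.021, θ=0.005, ω=0.004
apply F[22]=+0.092 → step 23: x=-0.026, v=-0.019, θ=0.005, ω=0.002
apply F[23]=+0.089 → step 24: x=-0.026, v=-0.018, θ=0.005, ω=0.000
apply F[24]=+0.084 → step 25: x=-0.026, v=-0.016, θ=0.005, ω=-0.001
apply F[25]=+0.081 → step 26: x=-0.027, v=-0.015, θ=0.005, ω=-0.002
apply F[26]=+0.078 → step 27: x=-0.027, v=-0.013, θ=0.005, ω=-0.003
apply F[27]=+0.074 → step 28: x=-0.027, v=-0.012, θ=0.005, ω=-0.004
apply F[28]=+0.071 → step 29: x=-0.027, v=-0.010, θ=0.005, ω=-0.004
apply F[29]=+0.069 → step 30: x=-0.028, v=-0.009, θ=0.005, ω=-0.005
apply F[30]=+0.065 → step 31: x=-0.028, v=-0.008, θ=0.005, ω=-0.005
apply F[31]=+0.063 → step 32: x=-0.028, v=-0.007, θ=0.005, ω=-0.006
apply F[32]=+0.060 → step 33: x=-0.028, v=-0.006, θ=0.005, ω=-0.006
Max |angle| over trajectory = 0.030 rad = 1.7°.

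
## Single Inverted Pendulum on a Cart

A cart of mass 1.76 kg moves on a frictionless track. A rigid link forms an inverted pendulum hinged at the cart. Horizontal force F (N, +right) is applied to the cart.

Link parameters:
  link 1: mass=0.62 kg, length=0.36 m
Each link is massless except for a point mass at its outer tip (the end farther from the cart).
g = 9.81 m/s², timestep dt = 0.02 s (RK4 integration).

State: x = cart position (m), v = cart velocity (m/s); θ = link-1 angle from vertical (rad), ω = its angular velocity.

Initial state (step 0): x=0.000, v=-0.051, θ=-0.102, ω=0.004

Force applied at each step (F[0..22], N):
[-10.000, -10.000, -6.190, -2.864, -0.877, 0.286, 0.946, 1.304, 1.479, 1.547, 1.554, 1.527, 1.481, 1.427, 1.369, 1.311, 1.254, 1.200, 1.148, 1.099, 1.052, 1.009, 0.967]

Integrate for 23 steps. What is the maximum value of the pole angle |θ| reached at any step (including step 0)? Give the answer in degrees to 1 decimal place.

apply F[0]=-10.000 → step 1: x=-0.002, v=-0.157, θ=-0.100, ω=0.243
apply F[1]=-10.000 → step 2: x=-0.006, v=-0.264, θ=-0.092, ω=0.485
apply F[2]=-6.190 → step 3: x=-0.012, v=-0.328, θ=-0.081, ω=0.616
apply F[3]=-2.864 → step 4: x=-0.019, v=-0.356, θ=-0.069, ω=0.651
apply F[4]=-0.877 → step 5: x=-0.026, v=-0.361, θ=-0.056, ω=0.633
apply F[5]=+0.286 → step 6: x=-0.033, v=-0.355, θ=-0.044, ω=0.588
apply F[6]=+0.946 → step 7: x=-0.040, v=-0.341, θ=-0.032, ω=0.530
apply F[7]=+1.304 → step 8: x=-0.047, v=-0.325, θ=-0.022, ω=0.469
apply F[8]=+1.479 → step 9: x=-0.053, v=-0.307, θ=-0.014, ω=0.409
apply F[9]=+1.547 → step 10: x=-0.059, v=-0.288, θ=-0.006, ω=0.353
apply F[10]=+1.554 → step 11: x=-0.065, v=-0.271, θ=0.000, ω=0.302
apply F[11]=+1.527 → step 12: x=-0.070, v=-0.254, θ=0.006, ω=0.256
apply F[12]=+1.481 → step 13: x=-0.075, v=-0.237, θ=0.011, ω=0.215
apply F[13]=+1.427 → step 14: x=-0.080, v=-0.222, θ=0.015, ω=0.180
apply F[14]=+1.369 → step 15: x=-0.084, v=-0.208, θ=0.018, ω=0.149
apply F[15]=+1.311 → step 16: x=-0.088, v=-0.194, θ=0.021, ω=0.121
apply F[16]=+1.254 → step 17: x=-0.092, v=-0.181, θ=0.023, ω=0.098
apply F[17]=+1.200 → step 18: x=-0.095, v=-0.169, θ=0.025, ω=0.078
apply F[18]=+1.148 → step 19: x=-0.098, v=-0.158, θ=0.026, ω=0.060
apply F[19]=+1.099 → step 20: x=-0.101, v=-0.147, θ=0.027, ω=0.045
apply F[20]=+1.052 → step 21: x=-0.104, v=-0.137, θ=0.028, ω=0.032
apply F[21]=+1.009 → step 22: x=-0.107, v=-0.128, θ=0.028, ω=0.021
apply F[22]=+0.967 → step 23: x=-0.109, v=-0.119, θ=0.029, ω=0.011
Max |angle| over trajectory = 0.102 rad = 5.8°.

Answer: 5.8°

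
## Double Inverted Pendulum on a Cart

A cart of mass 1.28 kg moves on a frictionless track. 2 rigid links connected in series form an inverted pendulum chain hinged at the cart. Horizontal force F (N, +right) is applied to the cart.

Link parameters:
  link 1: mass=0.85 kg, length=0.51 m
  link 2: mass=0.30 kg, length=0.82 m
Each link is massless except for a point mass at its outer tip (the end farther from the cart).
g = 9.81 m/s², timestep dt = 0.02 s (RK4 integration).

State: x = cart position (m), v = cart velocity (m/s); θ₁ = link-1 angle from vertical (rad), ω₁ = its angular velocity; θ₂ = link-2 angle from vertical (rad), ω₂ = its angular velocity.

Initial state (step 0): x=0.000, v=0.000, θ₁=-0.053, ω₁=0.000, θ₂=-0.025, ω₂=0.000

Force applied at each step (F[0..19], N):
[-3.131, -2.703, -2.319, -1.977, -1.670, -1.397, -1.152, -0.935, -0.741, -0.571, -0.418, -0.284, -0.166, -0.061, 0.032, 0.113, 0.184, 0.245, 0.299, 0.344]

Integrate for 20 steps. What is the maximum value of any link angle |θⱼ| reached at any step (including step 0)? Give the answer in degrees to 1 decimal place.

Answer: 3.0°

Derivation:
apply F[0]=-3.131 → step 1: x=-0.000, v=-0.040, θ₁=-0.052, ω₁=0.053, θ₂=-0.025, ω₂=0.009
apply F[1]=-2.703 → step 2: x=-0.002, v=-0.073, θ₁=-0.051, ω₁=0.094, θ₂=-0.025, ω₂=0.018
apply F[2]=-2.319 → step 3: x=-0.003, v=-0.100, θ₁=-0.049, ω₁=0.125, θ₂=-0.024, ω₂=0.026
apply F[3]=-1.977 → step 4: x=-0.005, v=-0.122, θ₁=-0.046, ω₁=0.148, θ₂=-0.024, ω₂=0.034
apply F[4]=-1.670 → step 5: x=-0.008, v=-0.141, θ₁=-0.043, ω₁=0.164, θ₂=-0.023, ω₂=0.041
apply F[5]=-1.397 → step 6: x=-0.011, v=-0.155, θ₁=-0.040, ω₁=0.174, θ₂=-0.022, ω₂=0.047
apply F[6]=-1.152 → step 7: x=-0.014, v=-0.167, θ₁=-0.036, ω₁=0.179, θ₂=-0.021, ω₂=0.052
apply F[7]=-0.935 → step 8: x=-0.018, v=-0.175, θ₁=-0.032, ω₁=0.181, θ₂=-0.020, ω₂=0.057
apply F[8]=-0.741 → step 9: x=-0.021, v=-0.181, θ₁=-0.029, ω₁=0.180, θ₂=-0.019, ω₂=0.060
apply F[9]=-0.571 → step 10: x=-0.025, v=-0.185, θ₁=-0.025, ω₁=0.176, θ₂=-0.017, ω₂=0.063
apply F[10]=-0.418 → step 11: x=-0.029, v=-0.188, θ₁=-0.022, ω₁=0.171, θ₂=-0.016, ω₂=0.065
apply F[11]=-0.284 → step 12: x=-0.032, v=-0.189, θ₁=-0.019, ω₁=0.164, θ₂=-0.015, ω₂=0.067
apply F[12]=-0.166 → step 13: x=-0.036, v=-0.188, θ₁=-0.015, ω₁=0.157, θ₂=-0.014, ω₂=0.068
apply F[13]=-0.061 → step 14: x=-0.040, v=-0.187, θ₁=-0.012, ω₁=0.148, θ₂=-0.012, ω₂=0.068
apply F[14]=+0.032 → step 15: x=-0.044, v=-0.185, θ₁=-0.009, ω₁=0.139, θ₂=-0.011, ω₂=0.068
apply F[15]=+0.113 → step 16: x=-0.047, v=-0.181, θ₁=-0.007, ω₁=0.130, θ₂=-0.009, ω₂=0.067
apply F[16]=+0.184 → step 17: x=-0.051, v=-0.177, θ₁=-0.004, ω₁=0.121, θ₂=-0.008, ω₂=0.066
apply F[17]=+0.245 → step 18: x=-0.054, v=-0.173, θ₁=-0.002, ω₁=0.112, θ₂=-0.007, ω₂=0.065
apply F[18]=+0.299 → step 19: x=-0.058, v=-0.168, θ₁=0.000, ω₁=0.103, θ₂=-0.006, ω₂=0.063
apply F[19]=+0.344 → step 20: x=-0.061, v=-0.163, θ₁=0.002, ω₁=0.094, θ₂=-0.004, ω₂=0.061
Max |angle| over trajectory = 0.053 rad = 3.0°.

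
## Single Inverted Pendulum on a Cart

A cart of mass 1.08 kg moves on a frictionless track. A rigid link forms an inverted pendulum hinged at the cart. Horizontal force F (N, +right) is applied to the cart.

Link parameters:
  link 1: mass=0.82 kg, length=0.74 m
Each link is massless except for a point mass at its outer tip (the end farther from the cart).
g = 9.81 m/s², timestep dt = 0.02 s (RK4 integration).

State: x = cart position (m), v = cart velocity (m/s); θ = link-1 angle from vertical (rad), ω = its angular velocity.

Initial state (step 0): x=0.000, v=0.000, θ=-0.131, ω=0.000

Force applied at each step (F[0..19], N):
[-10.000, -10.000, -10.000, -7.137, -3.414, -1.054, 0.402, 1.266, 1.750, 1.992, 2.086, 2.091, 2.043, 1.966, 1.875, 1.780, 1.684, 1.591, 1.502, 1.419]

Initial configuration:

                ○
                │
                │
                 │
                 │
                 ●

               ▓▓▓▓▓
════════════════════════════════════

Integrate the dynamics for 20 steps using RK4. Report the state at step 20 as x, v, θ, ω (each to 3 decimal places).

apply F[0]=-10.000 → step 1: x=-0.002, v=-0.164, θ=-0.129, ω=0.185
apply F[1]=-10.000 → step 2: x=-0.007, v=-0.329, θ=-0.124, ω=0.372
apply F[2]=-10.000 → step 3: x=-0.015, v=-0.495, θ=-0.114, ω=0.564
apply F[3]=-7.137 → step 4: x=-0.026, v=-0.610, θ=-0.102, ω=0.690
apply F[4]=-3.414 → step 5: x=-0.039, v=-0.660, θ=-0.087, ω=0.732
apply F[5]=-1.054 → step 6: x=-0.052, v=-0.668, θ=-0.073, ω=0.721
apply F[6]=+0.402 → step 7: x=-0.065, v=-0.651, θ=-0.059, ω=0.681
apply F[7]=+1.266 → step 8: x=-0.078, v=-0.620, θ=-0.046, ω=0.626
apply F[8]=+1.750 → step 9: x=-0.090, v=-0.582, θ=-0.034, ω=0.564
apply F[9]=+1.992 → step 10: x=-0.101, v=-0.541, θ=-0.023, ω=0.501
apply F[10]=+2.086 → step 11: x=-0.111, v=-0.500, θ=-0.014, ω=0.440
apply F[11]=+2.091 → step 12: x=-0.121, v=-0.459, θ=-0.006, ω=0.383
apply F[12]=+2.043 → step 13: x=-0.130, v=-0.421, θ=0.001, ω=0.331
apply F[13]=+1.966 → step 14: x=-0.138, v=-0.385, θ=0.008, ω=0.284
apply F[14]=+1.875 → step 15: x=-0.145, v=-0.352, θ=0.013, ω=0.242
apply F[15]=+1.780 → step 16: x=-0.152, v=-0.322, θ=0.017, ω=0.204
apply F[16]=+1.684 → step 17: x=-0.158, v=-0.293, θ=0.021, ω=0.171
apply F[17]=+1.591 → step 18: x=-0.164, v=-0.267, θ=0.024, ω=0.142
apply F[18]=+1.502 → step 19: x=-0.169, v=-0.243, θ=0.027, ω=0.116
apply F[19]=+1.419 → step 20: x=-0.173, v=-0.221, θ=0.029, ω=0.093

Answer: x=-0.173, v=-0.221, θ=0.029, ω=0.093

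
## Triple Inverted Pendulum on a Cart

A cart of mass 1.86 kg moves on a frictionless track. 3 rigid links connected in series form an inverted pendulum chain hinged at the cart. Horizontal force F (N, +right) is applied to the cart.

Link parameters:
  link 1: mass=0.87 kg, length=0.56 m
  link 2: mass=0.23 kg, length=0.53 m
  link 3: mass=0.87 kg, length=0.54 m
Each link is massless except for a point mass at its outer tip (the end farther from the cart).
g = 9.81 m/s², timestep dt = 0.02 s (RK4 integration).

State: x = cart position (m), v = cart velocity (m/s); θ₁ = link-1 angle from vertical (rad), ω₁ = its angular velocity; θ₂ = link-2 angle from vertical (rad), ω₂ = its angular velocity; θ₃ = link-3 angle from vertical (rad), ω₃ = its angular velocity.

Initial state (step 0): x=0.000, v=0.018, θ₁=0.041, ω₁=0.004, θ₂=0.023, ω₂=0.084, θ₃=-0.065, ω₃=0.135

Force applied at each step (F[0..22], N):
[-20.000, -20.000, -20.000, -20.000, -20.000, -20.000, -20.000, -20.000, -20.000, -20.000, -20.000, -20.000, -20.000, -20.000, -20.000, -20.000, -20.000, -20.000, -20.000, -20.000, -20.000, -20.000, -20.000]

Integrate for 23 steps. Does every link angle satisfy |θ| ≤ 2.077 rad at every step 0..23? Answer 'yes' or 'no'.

Answer: yes

Derivation:
apply F[0]=-20.000 → step 1: x=-0.002, v=-0.205, θ₁=0.045, ω₁=0.425, θ₂=0.026, ω₂=0.183, θ₃=-0.064, ω₃=-0.006
apply F[1]=-20.000 → step 2: x=-0.008, v=-0.430, θ₁=0.058, ω₁=0.852, θ₂=0.030, ω₂=0.279, θ₃=-0.065, ω₃=-0.147
apply F[2]=-20.000 → step 3: x=-0.019, v=-0.657, θ₁=0.079, ω₁=1.292, θ₂=0.037, ω₂=0.368, θ₃=-0.070, ω₃=-0.288
apply F[3]=-20.000 → step 4: x=-0.034, v=-0.886, θ₁=0.110, ω₁=1.749, θ₂=0.045, ω₂=0.446, θ₃=-0.077, ω₃=-0.426
apply F[4]=-20.000 → step 5: x=-0.055, v=-1.116, θ₁=0.149, ω₁=2.221, θ₂=0.055, ω₂=0.507, θ₃=-0.087, ω₃=-0.551
apply F[5]=-20.000 → step 6: x=-0.079, v=-1.345, θ₁=0.199, ω₁=2.702, θ₂=0.065, ω₂=0.545, θ₃=-0.099, ω₃=-0.647
apply F[6]=-20.000 → step 7: x=-0.108, v=-1.569, θ₁=0.258, ω₁=3.181, θ₂=0.076, ω₂=0.559, θ₃=-0.112, ω₃=-0.695
apply F[7]=-20.000 → step 8: x=-0.142, v=-1.782, θ₁=0.326, ω₁=3.641, θ₂=0.087, ω₂=0.551, θ₃=-0.126, ω₃=-0.678
apply F[8]=-20.000 → step 9: x=-0.179, v=-1.978, θ₁=0.403, ω₁=4.066, θ₂=0.098, ω₂=0.534, θ₃=-0.139, ω₃=-0.589
apply F[9]=-20.000 → step 10: x=-0.221, v=-2.155, θ₁=0.488, ω₁=4.445, θ₂=0.109, ω₂=0.529, θ₃=-0.149, ω₃=-0.428
apply F[10]=-20.000 → step 11: x=-0.265, v=-2.309, θ₁=0.580, ω₁=4.774, θ₂=0.119, ω₂=0.555, θ₃=-0.155, ω₃=-0.208
apply F[11]=-20.000 → step 12: x=-0.313, v=-2.439, θ₁=0.679, ω₁=5.052, θ₂=0.131, ω₂=0.632, θ₃=-0.157, ω₃=0.054
apply F[12]=-20.000 → step 13: x=-0.363, v=-2.547, θ₁=0.782, ω₁=5.288, θ₂=0.145, ω₂=0.771, θ₃=-0.153, ω₃=0.342
apply F[13]=-20.000 → step 14: x=-0.415, v=-2.634, θ₁=0.890, ω₁=5.489, θ₂=0.163, ω₂=0.979, θ₃=-0.143, ω₃=0.643
apply F[14]=-20.000 → step 15: x=-0.468, v=-2.701, θ₁=1.002, ω₁=5.663, θ₂=0.185, ω₂=1.254, θ₃=-0.127, ω₃=0.951
apply F[15]=-20.000 → step 16: x=-0.523, v=-2.749, θ₁=1.116, ω₁=5.817, θ₂=0.213, ω₂=1.594, θ₃=-0.105, ω₃=1.262
apply F[16]=-20.000 → step 17: x=-0.578, v=-2.781, θ₁=1.234, ω₁=5.955, θ₂=0.249, ω₂=1.992, θ₃=-0.077, ω₃=1.580
apply F[17]=-20.000 → step 18: x=-0.634, v=-2.796, θ₁=1.355, ω₁=6.077, θ₂=0.293, ω₂=2.437, θ₃=-0.042, ω₃=1.911
apply F[18]=-20.000 → step 19: x=-0.690, v=-2.798, θ₁=1.477, ω₁=6.183, θ₂=0.347, ω₂=2.919, θ₃=-0.000, ω₃=2.266
apply F[19]=-20.000 → step 20: x=-0.746, v=-2.788, θ₁=1.602, ω₁=6.269, θ₂=0.410, ω₂=3.424, θ₃=0.049, ω₃=2.657
apply F[20]=-20.000 → step 21: x=-0.801, v=-2.769, θ₁=1.728, ω₁=6.326, θ₂=0.484, ω₂=3.934, θ₃=0.106, ω₃=3.102
apply F[21]=-20.000 → step 22: x=-0.856, v=-2.743, θ₁=1.854, ω₁=6.344, θ₂=0.567, ω₂=4.430, θ₃=0.173, ω₃=3.617
apply F[22]=-20.000 → step 23: x=-0.911, v=-2.717, θ₁=1.981, ω₁=6.310, θ₂=0.661, ω₂=4.885, θ₃=0.252, ω₃=4.220
Max |angle| over trajectory = 1.981 rad; bound = 2.077 → within bound.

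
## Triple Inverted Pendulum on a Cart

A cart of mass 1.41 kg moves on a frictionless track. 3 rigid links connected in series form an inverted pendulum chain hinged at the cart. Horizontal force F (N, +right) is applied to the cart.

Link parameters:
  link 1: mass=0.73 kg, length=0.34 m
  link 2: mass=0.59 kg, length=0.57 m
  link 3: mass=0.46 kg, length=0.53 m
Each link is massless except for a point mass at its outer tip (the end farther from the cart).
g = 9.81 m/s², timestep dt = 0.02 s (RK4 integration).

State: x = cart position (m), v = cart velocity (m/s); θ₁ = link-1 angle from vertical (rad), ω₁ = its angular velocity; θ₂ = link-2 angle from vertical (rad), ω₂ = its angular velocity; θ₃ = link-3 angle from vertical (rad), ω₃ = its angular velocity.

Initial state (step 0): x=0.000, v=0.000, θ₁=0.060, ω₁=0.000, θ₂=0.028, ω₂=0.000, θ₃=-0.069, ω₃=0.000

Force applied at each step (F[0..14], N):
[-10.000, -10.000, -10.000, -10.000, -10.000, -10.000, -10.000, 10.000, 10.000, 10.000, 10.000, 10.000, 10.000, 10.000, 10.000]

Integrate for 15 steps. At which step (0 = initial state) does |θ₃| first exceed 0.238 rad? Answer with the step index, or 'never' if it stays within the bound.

Answer: never

Derivation:
apply F[0]=-10.000 → step 1: x=-0.002, v=-0.156, θ₁=0.065, ω₁=0.520, θ₂=0.028, ω₂=-0.002, θ₃=-0.070, ω₃=-0.060
apply F[1]=-10.000 → step 2: x=-0.006, v=-0.314, θ₁=0.081, ω₁=1.059, θ₂=0.028, ω₂=-0.012, θ₃=-0.071, ω₃=-0.119
apply F[2]=-10.000 → step 3: x=-0.014, v=-0.476, θ₁=0.108, ω₁=1.631, θ₂=0.027, ω₂=-0.036, θ₃=-0.074, ω₃=-0.174
apply F[3]=-10.000 → step 4: x=-0.025, v=-0.640, θ₁=0.146, ω₁=2.244, θ₂=0.026, ω₂=-0.077, θ₃=-0.078, ω₃=-0.224
apply F[4]=-10.000 → step 5: x=-0.040, v=-0.807, θ₁=0.198, ω₁=2.894, θ₂=0.024, ω₂=-0.132, θ₃=-0.083, ω₃=-0.264
apply F[5]=-10.000 → step 6: x=-0.058, v=-0.971, θ₁=0.262, ω₁=3.559, θ₂=0.021, ω₂=-0.188, θ₃=-0.089, ω₃=-0.292
apply F[6]=-10.000 → step 7: x=-0.079, v=-1.125, θ₁=0.340, ω₁=4.201, θ₂=0.017, ω₂=-0.223, θ₃=-0.095, ω₃=-0.304
apply F[7]=+10.000 → step 8: x=-0.100, v=-1.022, θ₁=0.424, ω₁=4.250, θ₂=0.011, ω₂=-0.339, θ₃=-0.101, ω₃=-0.333
apply F[8]=+10.000 → step 9: x=-0.119, v=-0.921, θ₁=0.510, ω₁=4.365, θ₂=0.003, ω₂=-0.466, θ₃=-0.108, ω₃=-0.357
apply F[9]=+10.000 → step 10: x=-0.137, v=-0.819, θ₁=0.599, ω₁=4.524, θ₂=-0.007, ω₂=-0.594, θ₃=-0.115, ω₃=-0.375
apply F[10]=+10.000 → step 11: x=-0.152, v=-0.714, θ₁=0.692, ω₁=4.712, θ₂=-0.021, ω₂=-0.713, θ₃=-0.123, ω₃=-0.387
apply F[11]=+10.000 → step 12: x=-0.165, v=-0.602, θ₁=0.788, ω₁=4.923, θ₂=-0.036, ω₂=-0.815, θ₃=-0.131, ω₃=-0.395
apply F[12]=+10.000 → step 13: x=-0.176, v=-0.482, θ₁=0.889, ω₁=5.154, θ₂=-0.053, ω₂=-0.892, θ₃=-0.139, ω₃=-0.398
apply F[13]=+10.000 → step 14: x=-0.185, v=-0.354, θ₁=0.994, ω₁=5.408, θ₂=-0.071, ω₂=-0.939, θ₃=-0.147, ω₃=-0.399
apply F[14]=+10.000 → step 15: x=-0.190, v=-0.215, θ₁=1.105, ω₁=5.692, θ₂=-0.090, ω₂=-0.950, θ₃=-0.155, ω₃=-0.398
max |θ₃| = 0.155 ≤ 0.238 over all 16 states.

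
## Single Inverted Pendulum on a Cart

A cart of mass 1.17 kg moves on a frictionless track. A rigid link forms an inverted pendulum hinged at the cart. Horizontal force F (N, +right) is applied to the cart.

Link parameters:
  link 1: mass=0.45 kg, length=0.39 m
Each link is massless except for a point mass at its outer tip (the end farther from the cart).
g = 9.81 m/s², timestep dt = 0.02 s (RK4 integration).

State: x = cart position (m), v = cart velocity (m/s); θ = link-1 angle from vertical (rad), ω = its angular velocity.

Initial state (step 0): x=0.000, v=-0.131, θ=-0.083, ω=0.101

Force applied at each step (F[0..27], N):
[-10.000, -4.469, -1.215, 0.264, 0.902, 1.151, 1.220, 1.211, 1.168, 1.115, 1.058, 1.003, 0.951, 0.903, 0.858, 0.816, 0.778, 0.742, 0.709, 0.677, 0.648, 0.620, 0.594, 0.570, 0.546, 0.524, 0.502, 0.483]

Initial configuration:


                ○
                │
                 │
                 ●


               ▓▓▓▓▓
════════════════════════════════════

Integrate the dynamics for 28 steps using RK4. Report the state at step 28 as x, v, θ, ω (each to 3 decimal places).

Answer: x=-0.115, v=-0.064, θ=0.026, ω=-0.026

Derivation:
apply F[0]=-10.000 → step 1: x=-0.004, v=-0.295, θ=-0.077, ω=0.481
apply F[1]=-4.469 → step 2: x=-0.011, v=-0.366, θ=-0.066, ω=0.626
apply F[2]=-1.215 → step 3: x=-0.018, v=-0.383, θ=-0.054, ω=0.638
apply F[3]=+0.264 → step 4: x=-0.026, v=-0.375, θ=-0.041, ω=0.593
apply F[4]=+0.902 → step 5: x=-0.033, v=-0.357, θ=-0.030, ω=0.529
apply F[5]=+1.151 → step 6: x=-0.040, v=-0.335, θ=-0.020, ω=0.462
apply F[6]=+1.220 → step 7: x=-0.047, v=-0.313, θ=-0.012, ω=0.397
apply F[7]=+1.211 → step 8: x=-0.053, v=-0.292, θ=-0.004, ω=0.339
apply F[8]=+1.168 → step 9: x=-0.058, v=-0.272, θ=0.002, ω=0.287
apply F[9]=+1.115 → step 10: x=-0.064, v=-0.253, θ=0.007, ω=0.241
apply F[10]=+1.058 → step 11: x=-0.068, v=-0.236, θ=0.012, ω=0.202
apply F[11]=+1.003 → step 12: x=-0.073, v=-0.220, θ=0.015, ω=0.167
apply F[12]=+0.951 → step 13: x=-0.077, v=-0.205, θ=0.018, ω=0.137
apply F[13]=+0.903 → step 14: x=-0.081, v=-0.191, θ=0.021, ω=0.112
apply F[14]=+0.858 → step 15: x=-0.085, v=-0.178, θ=0.023, ω=0.089
apply F[15]=+0.816 → step 16: x=-0.088, v=-0.166, θ=0.025, ω=0.070
apply F[16]=+0.778 → step 17: x=-0.092, v=-0.154, θ=0.026, ω=0.054
apply F[17]=+0.742 → step 18: x=-0.095, v=-0.143, θ=0.027, ω=0.039
apply F[18]=+0.709 → step 19: x=-0.097, v=-0.133, θ=0.027, ω=0.027
apply F[19]=+0.677 → step 20: x=-0.100, v=-0.124, θ=0.028, ω=0.017
apply F[20]=+0.648 → step 21: x=-0.102, v=-0.115, θ=0.028, ω=0.008
apply F[21]=+0.620 → step 22: x=-0.104, v=-0.106, θ=0.028, ω=0.000
apply F[22]=+0.594 → step 23: x=-0.106, v=-0.098, θ=0.028, ω=-0.006
apply F[23]=+0.570 → step 24: x=-0.108, v=-0.091, θ=0.028, ω=-0.011
apply F[24]=+0.546 → step 25: x=-0.110, v=-0.084, θ=0.028, ω=-0.016
apply F[25]=+0.524 → step 26: x=-0.112, v=-0.077, θ=0.027, ω=-0.020
apply F[26]=+0.502 → step 27: x=-0.113, v=-0.070, θ=0.027, ω=-0.023
apply F[27]=+0.483 → step 28: x=-0.115, v=-0.064, θ=0.026, ω=-0.026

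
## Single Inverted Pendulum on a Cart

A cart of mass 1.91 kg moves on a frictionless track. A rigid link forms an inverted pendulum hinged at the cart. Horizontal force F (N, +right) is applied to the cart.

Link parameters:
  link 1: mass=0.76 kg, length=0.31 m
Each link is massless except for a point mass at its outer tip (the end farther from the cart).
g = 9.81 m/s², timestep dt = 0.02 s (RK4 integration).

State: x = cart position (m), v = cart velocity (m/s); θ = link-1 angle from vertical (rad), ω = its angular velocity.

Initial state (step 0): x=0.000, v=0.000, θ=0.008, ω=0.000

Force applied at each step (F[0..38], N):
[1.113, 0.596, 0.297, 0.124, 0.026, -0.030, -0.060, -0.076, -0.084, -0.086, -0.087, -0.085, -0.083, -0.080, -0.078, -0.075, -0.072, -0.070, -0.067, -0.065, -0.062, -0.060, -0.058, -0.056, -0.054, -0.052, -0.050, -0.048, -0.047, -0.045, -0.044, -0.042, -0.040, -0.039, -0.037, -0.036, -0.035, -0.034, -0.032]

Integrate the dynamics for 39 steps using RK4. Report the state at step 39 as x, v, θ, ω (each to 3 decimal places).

apply F[0]=+1.113 → step 1: x=0.000, v=0.011, θ=0.008, ω=-0.031
apply F[1]=+0.596 → step 2: x=0.000, v=0.017, θ=0.007, ω=-0.044
apply F[2]=+0.297 → step 3: x=0.001, v=0.019, θ=0.006, ω=-0.049
apply F[3]=+0.124 → step 4: x=0.001, v=0.020, θ=0.005, ω=-0.048
apply F[4]=+0.026 → step 5: x=0.002, v=0.020, θ=0.004, ω=-0.045
apply F[5]=-0.030 → step 6: x=0.002, v=0.019, θ=0.003, ω=-0.040
apply F[6]=-0.060 → step 7: x=0.002, v=0.019, θ=0.003, ω=-0.036
apply F[7]=-0.076 → step 8: x=0.003, v=0.018, θ=0.002, ω=-0.031
apply F[8]=-0.084 → step 9: x=0.003, v=0.017, θ=0.001, ω=-0.027
apply F[9]=-0.086 → step 10: x=0.003, v=0.016, θ=0.001, ω=-0.023
apply F[10]=-0.087 → step 11: x=0.004, v=0.015, θ=0.000, ω=-0.020
apply F[11]=-0.085 → step 12: x=0.004, v=0.014, θ=-0.000, ω=-0.017
apply F[12]=-0.083 → step 13: x=0.004, v=0.013, θ=-0.000, ω=-0.014
apply F[13]=-0.080 → step 14: x=0.004, v=0.012, θ=-0.001, ω=-0.012
apply F[14]=-0.078 → step 15: x=0.005, v=0.011, θ=-0.001, ω=-0.010
apply F[15]=-0.075 → step 16: x=0.005, v=0.011, θ=-0.001, ω=-0.008
apply F[16]=-0.072 → step 17: x=0.005, v=0.010, θ=-0.001, ω=-0.007
apply F[17]=-0.070 → step 18: x=0.005, v=0.009, θ=-0.001, ω=-0.005
apply F[18]=-0.067 → step 19: x=0.005, v=0.009, θ=-0.001, ω=-0.004
apply F[19]=-0.065 → step 20: x=0.006, v=0.008, θ=-0.001, ω=-0.003
apply F[20]=-0.062 → step 21: x=0.006, v=0.008, θ=-0.001, ω=-0.002
apply F[21]=-0.060 → step 22: x=0.006, v=0.007, θ=-0.002, ω=-0.002
apply F[22]=-0.058 → step 23: x=0.006, v=0.007, θ=-0.002, ω=-0.001
apply F[23]=-0.056 → step 24: x=0.006, v=0.006, θ=-0.002, ω=-0.001
apply F[24]=-0.054 → step 25: x=0.006, v=0.006, θ=-0.002, ω=-0.000
apply F[25]=-0.052 → step 26: x=0.006, v=0.005, θ=-0.002, ω=0.000
apply F[26]=-0.050 → step 27: x=0.007, v=0.005, θ=-0.002, ω=0.001
apply F[27]=-0.048 → step 28: x=0.007, v=0.005, θ=-0.002, ω=0.001
apply F[28]=-0.047 → step 29: x=0.007, v=0.004, θ=-0.002, ω=0.001
apply F[29]=-0.045 → step 30: x=0.007, v=0.004, θ=-0.002, ω=0.001
apply F[30]=-0.044 → step 31: x=0.007, v=0.003, θ=-0.001, ω=0.001
apply F[31]=-0.042 → step 32: x=0.007, v=0.003, θ=-0.001, ω=0.002
apply F[32]=-0.040 → step 33: x=0.007, v=0.003, θ=-0.001, ω=0.002
apply F[33]=-0.039 → step 34: x=0.007, v=0.003, θ=-0.001, ω=0.002
apply F[34]=-0.037 → step 35: x=0.007, v=0.002, θ=-0.001, ω=0.002
apply F[35]=-0.036 → step 36: x=0.007, v=0.002, θ=-0.001, ω=0.002
apply F[36]=-0.035 → step 37: x=0.007, v=0.002, θ=-0.001, ω=0.002
apply F[37]=-0.034 → step 38: x=0.007, v=0.001, θ=-0.001, ω=0.002
apply F[38]=-0.032 → step 39: x=0.007, v=0.001, θ=-0.001, ω=0.002

Answer: x=0.007, v=0.001, θ=-0.001, ω=0.002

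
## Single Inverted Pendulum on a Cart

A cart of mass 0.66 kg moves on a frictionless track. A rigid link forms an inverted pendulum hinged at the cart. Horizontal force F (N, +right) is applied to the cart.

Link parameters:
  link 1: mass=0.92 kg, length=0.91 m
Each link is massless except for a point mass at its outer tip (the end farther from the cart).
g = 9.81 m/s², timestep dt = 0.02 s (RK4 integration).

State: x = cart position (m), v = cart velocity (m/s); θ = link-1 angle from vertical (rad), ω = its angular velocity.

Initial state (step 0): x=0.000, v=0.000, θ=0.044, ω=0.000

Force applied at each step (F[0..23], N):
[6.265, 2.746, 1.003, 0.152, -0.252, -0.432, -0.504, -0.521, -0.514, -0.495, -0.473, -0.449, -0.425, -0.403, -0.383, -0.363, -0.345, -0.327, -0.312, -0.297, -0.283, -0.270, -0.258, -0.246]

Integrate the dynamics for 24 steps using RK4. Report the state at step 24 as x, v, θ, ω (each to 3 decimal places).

Answer: x=0.067, v=0.036, θ=-0.010, ω=-0.006

Derivation:
apply F[0]=+6.265 → step 1: x=0.002, v=0.178, θ=0.042, ω=-0.186
apply F[1]=+2.746 → step 2: x=0.006, v=0.250, θ=0.038, ω=-0.256
apply F[2]=+1.003 → step 3: x=0.011, v=0.271, θ=0.032, ω=-0.271
apply F[3]=+0.152 → step 4: x=0.017, v=0.267, θ=0.027, ω=-0.261
apply F[4]=-0.252 → step 5: x=0.022, v=0.253, θ=0.022, ω=-0.240
apply F[5]=-0.432 → step 6: x=0.027, v=0.234, θ=0.018, ω=-0.216
apply F[6]=-0.504 → step 7: x=0.031, v=0.215, θ=0.014, ω=-0.191
apply F[7]=-0.521 → step 8: x=0.035, v=0.196, θ=0.010, ω=-0.168
apply F[8]=-0.514 → step 9: x=0.039, v=0.178, θ=0.007, ω=-0.146
apply F[9]=-0.495 → step 10: x=0.042, v=0.161, θ=0.004, ω=-0.127
apply F[10]=-0.473 → step 11: x=0.045, v=0.146, θ=0.002, ω=-0.110
apply F[11]=-0.449 → step 12: x=0.048, v=0.133, θ=-0.000, ω=-0.094
apply F[12]=-0.425 → step 13: x=0.051, v=0.120, θ=-0.002, ω=-0.081
apply F[13]=-0.403 → step 14: x=0.053, v=0.109, θ=-0.004, ω=-0.069
apply F[14]=-0.383 → step 15: x=0.055, v=0.098, θ=-0.005, ω=-0.058
apply F[15]=-0.363 → step 16: x=0.057, v=0.089, θ=-0.006, ω=-0.049
apply F[16]=-0.345 → step 17: x=0.059, v=0.080, θ=-0.007, ω=-0.041
apply F[17]=-0.327 → step 18: x=0.060, v=0.072, θ=-0.008, ω=-0.034
apply F[18]=-0.312 → step 19: x=0.062, v=0.065, θ=-0.008, ω=-0.027
apply F[19]=-0.297 → step 20: x=0.063, v=0.058, θ=-0.009, ω=-0.022
apply F[20]=-0.283 → step 21: x=0.064, v=0.052, θ=-0.009, ω=-0.017
apply F[21]=-0.270 → step 22: x=0.065, v=0.046, θ=-0.009, ω=-0.013
apply F[22]=-0.258 → step 23: x=0.066, v=0.041, θ=-0.010, ω=-0.009
apply F[23]=-0.246 → step 24: x=0.067, v=0.036, θ=-0.010, ω=-0.006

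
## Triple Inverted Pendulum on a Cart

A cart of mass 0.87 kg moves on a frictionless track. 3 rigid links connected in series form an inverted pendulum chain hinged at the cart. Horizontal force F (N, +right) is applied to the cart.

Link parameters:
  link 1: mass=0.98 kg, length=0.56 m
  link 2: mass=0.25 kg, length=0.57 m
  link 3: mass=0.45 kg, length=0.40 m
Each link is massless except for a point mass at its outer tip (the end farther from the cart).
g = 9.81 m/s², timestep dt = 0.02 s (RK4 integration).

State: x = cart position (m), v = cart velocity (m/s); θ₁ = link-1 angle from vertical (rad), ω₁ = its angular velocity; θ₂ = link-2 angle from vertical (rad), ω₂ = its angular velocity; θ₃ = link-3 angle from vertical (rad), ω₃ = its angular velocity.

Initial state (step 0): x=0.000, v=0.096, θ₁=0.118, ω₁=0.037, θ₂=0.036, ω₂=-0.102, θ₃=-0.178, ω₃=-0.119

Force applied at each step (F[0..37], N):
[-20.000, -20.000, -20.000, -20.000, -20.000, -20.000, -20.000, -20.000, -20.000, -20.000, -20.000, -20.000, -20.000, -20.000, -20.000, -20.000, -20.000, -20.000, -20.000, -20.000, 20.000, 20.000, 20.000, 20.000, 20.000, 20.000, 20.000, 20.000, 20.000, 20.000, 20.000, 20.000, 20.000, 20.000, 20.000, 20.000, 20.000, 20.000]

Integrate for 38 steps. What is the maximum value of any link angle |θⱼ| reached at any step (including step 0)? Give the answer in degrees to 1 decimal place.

apply F[0]=-20.000 → step 1: x=-0.003, v=-0.393, θ₁=0.128, ω₁=0.960, θ₂=0.034, ω₂=-0.056, θ₃=-0.182, ω₃=-0.299
apply F[1]=-20.000 → step 2: x=-0.016, v=-0.880, θ₁=0.156, ω₁=1.881, θ₂=0.034, ω₂=-0.025, θ₃=-0.190, ω₃=-0.440
apply F[2]=-20.000 → step 3: x=-0.038, v=-1.354, θ₁=0.203, ω₁=2.785, θ₂=0.033, ω₂=-0.015, θ₃=-0.199, ω₃=-0.505
apply F[3]=-20.000 → step 4: x=-0.070, v=-1.801, θ₁=0.267, ω₁=3.635, θ₂=0.033, ω₂=-0.017, θ₃=-0.209, ω₃=-0.462
apply F[4]=-20.000 → step 5: x=-0.110, v=-2.199, θ₁=0.348, ω₁=4.385, θ₂=0.033, ω₂=-0.002, θ₃=-0.217, ω₃=-0.299
apply F[5]=-20.000 → step 6: x=-0.157, v=-2.531, θ₁=0.442, ω₁=4.998, θ₂=0.033, ω₂=0.066, θ₃=-0.220, ω₃=-0.036
apply F[6]=-20.000 → step 7: x=-0.211, v=-2.790, θ₁=0.547, ω₁=5.467, θ₂=0.036, ω₂=0.218, θ₃=-0.218, ω₃=0.288
apply F[7]=-20.000 → step 8: x=-0.268, v=-2.980, θ₁=0.660, ω₁=5.813, θ₂=0.043, ω₂=0.463, θ₃=-0.209, ω₃=0.631
apply F[8]=-20.000 → step 9: x=-0.329, v=-3.111, θ₁=0.779, ω₁=6.066, θ₂=0.055, ω₂=0.797, θ₃=-0.193, ω₃=0.968
apply F[9]=-20.000 → step 10: x=-0.392, v=-3.193, θ₁=0.902, ω₁=6.259, θ₂=0.075, ω₂=1.209, θ₃=-0.170, ω₃=1.286
apply F[10]=-20.000 → step 11: x=-0.457, v=-3.234, θ₁=1.029, ω₁=6.414, θ₂=0.104, ω₂=1.682, θ₃=-0.142, ω₃=1.588
apply F[11]=-20.000 → step 12: x=-0.522, v=-3.239, θ₁=1.158, ω₁=6.548, θ₂=0.143, ω₂=2.204, θ₃=-0.107, ω₃=1.884
apply F[12]=-20.000 → step 13: x=-0.586, v=-3.213, θ₁=1.291, ω₁=6.670, θ₂=0.192, ω₂=2.764, θ₃=-0.066, ω₃=2.187
apply F[13]=-20.000 → step 14: x=-0.650, v=-3.159, θ₁=1.425, ω₁=6.784, θ₂=0.253, ω₂=3.349, θ₃=-0.019, ω₃=2.517
apply F[14]=-20.000 → step 15: x=-0.712, v=-3.080, θ₁=1.562, ω₁=6.891, θ₂=0.326, ω₂=3.953, θ₃=0.035, ω₃=2.895
apply F[15]=-20.000 → step 16: x=-0.773, v=-2.980, θ₁=1.701, ω₁=6.989, θ₂=0.411, ω₂=4.566, θ₃=0.097, ω₃=3.347
apply F[16]=-20.000 → step 17: x=-0.831, v=-2.863, θ₁=1.841, ω₁=7.070, θ₂=0.509, ω₂=5.178, θ₃=0.169, ω₃=3.902
apply F[17]=-20.000 → step 18: x=-0.887, v=-2.735, θ₁=1.983, ω₁=7.121, θ₂=0.619, ω₂=5.778, θ₃=0.254, ω₃=4.592
apply F[18]=-20.000 → step 19: x=-0.941, v=-2.606, θ₁=2.126, ω₁=7.119, θ₂=0.740, ω₂=6.353, θ₃=0.354, ω₃=5.451
apply F[19]=-20.000 → step 20: x=-0.992, v=-2.489, θ₁=2.268, ω₁=7.028, θ₂=0.872, ω₂=6.879, θ₃=0.474, ω₃=6.511
apply F[20]=+20.000 → step 21: x=-1.035, v=-1.797, θ₁=2.414, ω₁=7.625, θ₂=1.008, ω₂=6.743, θ₃=0.615, ω₃=7.623
apply F[21]=+20.000 → step 22: x=-1.063, v=-1.028, θ₁=2.573, ω₁=8.344, θ₂=1.143, ω₂=6.802, θ₃=0.779, ω₃=8.832
apply F[22]=+20.000 → step 23: x=-1.075, v=-0.209, θ₁=2.748, ω₁=9.090, θ₂=1.283, ω₂=7.188, θ₃=0.969, ω₃=10.140
apply F[23]=+20.000 → step 24: x=-1.072, v=0.574, θ₁=2.936, ω₁=9.623, θ₂=1.434, ω₂=8.019, θ₃=1.185, ω₃=11.519
apply F[24]=+20.000 → step 25: x=-1.054, v=1.179, θ₁=3.129, ω₁=9.553, θ₂=1.606, ω₂=9.248, θ₃=1.429, ω₃=12.881
apply F[25]=+20.000 → step 26: x=-1.026, v=1.533, θ₁=3.312, ω₁=8.613, θ₂=1.805, ω₂=10.606, θ₃=1.699, ω₃=14.057
apply F[26]=+20.000 → step 27: x=-0.994, v=1.710, θ₁=3.468, ω₁=6.906, θ₂=2.030, ω₂=11.912, θ₃=1.989, ω₃=14.814
apply F[27]=+20.000 → step 28: x=-0.958, v=1.806, θ₁=3.584, ω₁=4.660, θ₂=2.281, ω₂=13.266, θ₃=2.288, ω₃=15.003
apply F[28]=+20.000 → step 29: x=-0.922, v=1.814, θ₁=3.651, ω₁=1.951, θ₂=2.562, ω₂=14.840, θ₃=2.586, ω₃=14.728
apply F[29]=+20.000 → step 30: x=-0.887, v=1.595, θ₁=3.659, ω₁=-1.332, θ₂=2.877, ω₂=16.693, θ₃=2.877, ω₃=14.456
apply F[30]=+20.000 → step 31: x=-0.861, v=0.873, θ₁=3.594, ω₁=-5.232, θ₂=3.229, ω₂=18.347, θ₃=3.171, ω₃=15.252
apply F[31]=+20.000 → step 32: x=-0.856, v=-0.347, θ₁=3.455, ω₁=-8.104, θ₂=3.593, ω₂=17.492, θ₃=3.504, ω₃=18.260
apply F[32]=+20.000 → step 33: x=-0.871, v=-0.944, θ₁=3.299, ω₁=-6.972, θ₂=3.907, ω₂=13.844, θ₃=3.896, ω₃=20.387
apply F[33]=+20.000 → step 34: x=-0.888, v=-0.735, θ₁=3.190, ω₁=-3.825, θ₂=4.161, ω₂=12.014, θ₃=4.296, ω₃=19.152
apply F[34]=+20.000 → step 35: x=-0.899, v=-0.300, θ₁=3.145, ω₁=-0.703, θ₂=4.402, ω₂=12.366, θ₃=4.652, ω₃=16.360
apply F[35]=+20.000 → step 36: x=-0.900, v=0.157, θ₁=3.160, ω₁=2.193, θ₂=4.661, ω₂=13.523, θ₃=4.948, ω₃=13.196
apply F[36]=+20.000 → step 37: x=-0.893, v=0.598, θ₁=3.232, ω₁=4.984, θ₂=4.943, ω₂=14.567, θ₃=5.181, ω₃=10.238
apply F[37]=+20.000 → step 38: x=-0.877, v=0.981, θ₁=3.358, ω₁=7.571, θ₂=5.238, ω₂=14.852, θ₃=5.363, ω₃=8.194
Max |angle| over trajectory = 5.363 rad = 307.3°.

Answer: 307.3°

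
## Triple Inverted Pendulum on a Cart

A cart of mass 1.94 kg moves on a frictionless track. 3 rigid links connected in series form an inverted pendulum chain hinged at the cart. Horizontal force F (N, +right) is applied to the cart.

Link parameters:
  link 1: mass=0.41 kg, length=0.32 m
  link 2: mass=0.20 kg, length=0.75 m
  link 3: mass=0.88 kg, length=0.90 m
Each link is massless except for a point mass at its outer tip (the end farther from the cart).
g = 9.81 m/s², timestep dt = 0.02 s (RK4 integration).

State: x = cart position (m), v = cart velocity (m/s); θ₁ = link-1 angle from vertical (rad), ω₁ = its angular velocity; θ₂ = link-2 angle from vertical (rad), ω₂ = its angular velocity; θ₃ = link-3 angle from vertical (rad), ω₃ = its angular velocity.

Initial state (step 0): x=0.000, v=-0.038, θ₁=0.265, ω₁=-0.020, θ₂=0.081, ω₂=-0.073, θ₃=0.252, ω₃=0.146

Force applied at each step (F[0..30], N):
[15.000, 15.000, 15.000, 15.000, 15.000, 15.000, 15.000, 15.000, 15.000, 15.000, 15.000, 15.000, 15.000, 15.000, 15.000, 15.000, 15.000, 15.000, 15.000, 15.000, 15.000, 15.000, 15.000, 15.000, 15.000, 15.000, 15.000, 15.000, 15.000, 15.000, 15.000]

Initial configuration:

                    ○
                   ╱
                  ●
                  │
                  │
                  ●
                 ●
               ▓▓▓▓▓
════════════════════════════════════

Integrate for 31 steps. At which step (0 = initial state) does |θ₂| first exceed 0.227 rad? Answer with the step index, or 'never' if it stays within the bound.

apply F[0]=+15.000 → step 1: x=0.000, v=0.079, θ₁=0.265, ω₁=0.053, θ₂=0.076, ω₂=-0.415, θ₃=0.257, ω₃=0.329
apply F[1]=+15.000 → step 2: x=0.003, v=0.198, θ₁=0.267, ω₁=0.122, θ₂=0.064, ω₂=-0.762, θ₃=0.265, ω₃=0.517
apply F[2]=+15.000 → step 3: x=0.008, v=0.319, θ₁=0.270, ω₁=0.181, θ₂=0.046, ω₂=-1.115, θ₃=0.277, ω₃=0.708
apply F[3]=+15.000 → step 4: x=0.016, v=0.442, θ₁=0.274, ω₁=0.222, θ₂=0.020, ω₂=-1.465, θ₃=0.294, ω₃=0.899
apply F[4]=+15.000 → step 5: x=0.026, v=0.569, θ₁=0.279, ω₁=0.235, θ₂=-0.013, ω₂=-1.800, θ₃=0.313, ω₃=1.079
apply F[5]=+15.000 → step 6: x=0.039, v=0.699, θ₁=0.283, ω₁=0.209, θ₂=-0.052, ω₂=-2.109, θ₃=0.337, ω₃=1.240
apply F[6]=+15.000 → step 7: x=0.054, v=0.832, θ₁=0.287, ω₁=0.139, θ₂=-0.097, ω₂=-2.383, θ₃=0.363, ω₃=1.373
apply F[7]=+15.000 → step 8: x=0.072, v=0.968, θ₁=0.289, ω₁=0.025, θ₂=-0.147, ω₂=-2.620, θ₃=0.391, ω₃=1.477
apply F[8]=+15.000 → step 9: x=0.093, v=1.106, θ₁=0.288, ω₁=-0.131, θ₂=-0.202, ω₂=-2.822, θ₃=0.422, ω₃=1.551
apply F[9]=+15.000 → step 10: x=0.116, v=1.245, θ₁=0.283, ω₁=-0.325, θ₂=-0.260, ω₂=-2.997, θ₃=0.453, ω₃=1.597
apply F[10]=+15.000 → step 11: x=0.143, v=1.386, θ₁=0.274, ω₁=-0.555, θ₂=-0.321, ω₂=-3.149, θ₃=0.485, ω₃=1.620
apply F[11]=+15.000 → step 12: x=0.172, v=1.528, θ₁=0.261, ω₁=-0.819, θ₂=-0.386, ω₂=-3.286, θ₃=0.518, ω₃=1.621
apply F[12]=+15.000 → step 13: x=0.204, v=1.671, θ₁=0.241, ω₁=-1.119, θ₂=-0.453, ω₂=-3.410, θ₃=0.550, ω₃=1.603
apply F[13]=+15.000 → step 14: x=0.239, v=1.816, θ₁=0.216, ω₁=-1.459, θ₂=-0.522, ω₂=-3.524, θ₃=0.582, ω₃=1.567
apply F[14]=+15.000 → step 15: x=0.276, v=1.963, θ₁=0.183, ω₁=-1.842, θ₂=-0.594, ω₂=-3.631, θ₃=0.613, ω₃=1.514
apply F[15]=+15.000 → step 16: x=0.317, v=2.112, θ₁=0.142, ω₁=-2.276, θ₂=-0.667, ω₂=-3.728, θ₃=0.642, ω₃=1.442
apply F[16]=+15.000 → step 17: x=0.361, v=2.263, θ₁=0.091, ω₁=-2.766, θ₂=-0.743, ω₂=-3.813, θ₃=0.670, ω₃=1.351
apply F[17]=+15.000 → step 18: x=0.408, v=2.416, θ₁=0.031, ω₁=-3.320, θ₂=-0.820, ω₂=-3.881, θ₃=0.696, ω₃=1.240
apply F[18]=+15.000 → step 19: x=0.458, v=2.571, θ₁=-0.042, ω₁=-3.947, θ₂=-0.898, ω₂=-3.926, θ₃=0.720, ω₃=1.104
apply F[19]=+15.000 → step 20: x=0.511, v=2.726, θ₁=-0.128, ω₁=-4.651, θ₂=-0.976, ω₂=-3.938, θ₃=0.740, ω₃=0.940
apply F[20]=+15.000 → step 21: x=0.567, v=2.878, θ₁=-0.229, ω₁=-5.435, θ₂=-1.055, ω₂=-3.907, θ₃=0.757, ω₃=0.740
apply F[21]=+15.000 → step 22: x=0.626, v=3.024, θ₁=-0.346, ω₁=-6.297, θ₂=-1.132, ω₂=-3.823, θ₃=0.769, ω₃=0.495
apply F[22]=+15.000 → step 23: x=0.687, v=3.155, θ₁=-0.481, ω₁=-7.229, θ₂=-1.207, ω₂=-3.682, θ₃=0.776, ω₃=0.189
apply F[23]=+15.000 → step 24: x=0.752, v=3.263, θ₁=-0.635, ω₁=-8.213, θ₂=-1.279, ω₂=-3.495, θ₃=0.776, ω₃=-0.199
apply F[24]=+15.000 → step 25: x=0.818, v=3.334, θ₁=-0.810, ω₁=-9.223, θ₂=-1.347, ω₂=-3.291, θ₃=0.768, ω₃=-0.698
apply F[25]=+15.000 → step 26: x=0.885, v=3.356, θ₁=-1.004, ω₁=-10.222, θ₂=-1.411, ω₂=-3.128, θ₃=0.748, ω₃=-1.339
apply F[26]=+15.000 → step 27: x=0.952, v=3.318, θ₁=-1.218, ω₁=-11.155, θ₂=-1.473, ω₂=-3.087, θ₃=0.713, ω₃=-2.145
apply F[27]=+15.000 → step 28: x=1.017, v=3.220, θ₁=-1.449, ω₁=-11.957, θ₂=-1.536, ω₂=-3.253, θ₃=0.661, ω₃=-3.116
apply F[28]=+15.000 → step 29: x=1.080, v=3.076, θ₁=-1.695, ω₁=-12.566, θ₂=-1.605, ω₂=-3.675, θ₃=0.587, ω₃=-4.218
apply F[29]=+15.000 → step 30: x=1.140, v=2.913, θ₁=-1.950, ω₁=-12.935, θ₂=-1.685, ω₂=-4.335, θ₃=0.491, ω₃=-5.390
apply F[30]=+15.000 → step 31: x=1.197, v=2.767, θ₁=-2.211, ω₁=-13.022, θ₂=-1.779, ω₂=-5.145, θ₃=0.372, ω₃=-6.569
|θ₂| = 0.260 > 0.227 first at step 10.

Answer: 10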